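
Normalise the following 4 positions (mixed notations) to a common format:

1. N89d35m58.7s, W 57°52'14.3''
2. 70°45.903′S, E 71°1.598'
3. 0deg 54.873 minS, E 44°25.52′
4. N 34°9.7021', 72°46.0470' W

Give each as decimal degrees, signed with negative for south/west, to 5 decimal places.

Point 1:
  φ: 35′ + 58.7″ = 35.97833′; 89 + 35.97833/60 = 89.599639
  N ⇒ keep positive
  Lon: 57 + 52/60 + 14.3/3600 = 57.870639
  W ⇒ negate
Point 2:
  Lat: 45.903′ = 0.765050°; total 70.765050
  hemisphere S, so the sign is −
  Lon: 71 + 1.598/60 = 71.026633
  E ⇒ keep positive
Point 3:
  φ: 54.873′ = 0.914550°; total 0.914550
  S → negative
  Lon: 44 + 25.52/60 = 44.425333
  E → positive
Point 4:
  φ: 9.7021′ = 0.161702°; total 34.161702
  N ⇒ keep positive
  Longitude: 46.047′ = 0.767450°; total 72.767450
  hemisphere W, so the sign is −

1. 89.59964, -57.87064
2. -70.76505, 71.02663
3. -0.91455, 44.42533
4. 34.16170, -72.76745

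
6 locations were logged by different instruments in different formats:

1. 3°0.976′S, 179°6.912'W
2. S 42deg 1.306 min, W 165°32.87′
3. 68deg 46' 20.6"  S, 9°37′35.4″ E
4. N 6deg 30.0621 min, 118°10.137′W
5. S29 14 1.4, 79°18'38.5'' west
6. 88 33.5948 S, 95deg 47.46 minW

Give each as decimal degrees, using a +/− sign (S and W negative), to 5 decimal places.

1. -3.01627, -179.11520
2. -42.02177, -165.54783
3. -68.77239, 9.62650
4. 6.50104, -118.16895
5. -29.23372, -79.31069
6. -88.55991, -95.79100

Point 1:
  Latitude: 0.976′ = 0.016267°; total 3.016267
  hemisphere S, so the sign is −
  λ: 6.912′ = 0.115200°; total 179.115200
  W ⇒ negate
Point 2:
  φ: 1.306′ = 0.021767°; total 42.021767
  S → negative
  Longitude: 32.87′ = 0.547833°; total 165.547833
  W → negative
Point 3:
  Latitude: 68° + 46/60 + 20.6/3600 = 68 + 0.766667 + 0.005722 = 68.772389
  hemisphere S, so the sign is −
  Lon: 9 + 37/60 + 35.4/3600 = 9.626500
  E ⇒ keep positive
Point 4:
  Lat: 30.0621′ = 0.501035°; total 6.501035
  N ⇒ keep positive
  Longitude: 118 + 10.137/60 = 118.168950
  W → negative
Point 5:
  Latitude: 14′ + 1.4″ = 14.02333′; 29 + 14.02333/60 = 29.233722
  S ⇒ negate
  λ: 79 + 18/60 + 38.5/3600 = 79.310694
  W → negative
Point 6:
  φ: 88 + 33.5948/60 = 88.559913
  S ⇒ negate
  λ: 95 + 47.46/60 = 95.791000
  W ⇒ negate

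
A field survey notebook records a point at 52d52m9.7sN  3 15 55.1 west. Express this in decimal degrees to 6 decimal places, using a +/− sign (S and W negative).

52.869361, -3.265306

Lat: 52′ + 9.7″ = 52.16167′; 52 + 52.16167/60 = 52.8693611
N → positive
λ: 3° + 15/60 + 55.1/3600 = 3 + 0.250000 + 0.015306 = 3.2653056
W ⇒ negate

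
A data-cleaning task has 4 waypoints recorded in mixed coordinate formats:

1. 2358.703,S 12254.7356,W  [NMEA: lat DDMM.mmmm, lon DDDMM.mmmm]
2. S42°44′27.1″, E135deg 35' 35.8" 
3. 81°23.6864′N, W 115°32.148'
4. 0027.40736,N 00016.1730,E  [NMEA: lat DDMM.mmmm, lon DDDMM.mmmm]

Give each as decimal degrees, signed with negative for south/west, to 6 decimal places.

1. -23.978383, -122.912260
2. -42.740861, 135.593278
3. 81.394773, -115.535800
4. 0.456789, 0.269550

Point 1:
  Lat: split at 2 digits → 23° and 58.703′; 23 + 58.703/60 = 23.9783833
  S → negative
  Longitude: degrees = first 3 digits = 122, minutes = 54.7356; 122 + 54.7356/60 = 122.9122600
  W ⇒ negate
Point 2:
  Lat: 42 + 44/60 + 27.1/3600 = 42.7408611
  S ⇒ negate
  λ: 135° + 35/60 + 35.8/3600 = 135 + 0.583333 + 0.009944 = 135.5932778
  E ⇒ keep positive
Point 3:
  φ: 23.6864′ = 0.394773°; total 81.3947733
  N → positive
  λ: 115 + 32.148/60 = 115.5358000
  W → negative
Point 4:
  φ: split at 2 digits → 00° and 27.40736′; 0 + 27.40736/60 = 0.4567893
  N ⇒ keep positive
  Longitude: degrees = first 3 digits = 0, minutes = 16.173; 0 + 16.173/60 = 0.2695500
  E → positive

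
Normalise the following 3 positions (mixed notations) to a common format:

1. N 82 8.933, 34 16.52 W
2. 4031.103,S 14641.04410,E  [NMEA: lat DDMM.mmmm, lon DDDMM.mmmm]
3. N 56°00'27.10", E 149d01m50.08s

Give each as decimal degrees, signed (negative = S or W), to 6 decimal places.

Point 1:
  Lat: 8.933′ = 0.148883°; total 82.1488833
  N → positive
  Longitude: 16.52′ = 0.275333°; total 34.2753333
  hemisphere W, so the sign is −
Point 2:
  Latitude: degrees = first 2 digits = 40, minutes = 31.103; 40 + 31.103/60 = 40.5183833
  S → negative
  Longitude: split at 3 digits → 146° and 41.0441′; 146 + 41.0441/60 = 146.6840683
  E ⇒ keep positive
Point 3:
  Lat: 56 + 0/60 + 27.1/3600 = 56.0075278
  N ⇒ keep positive
  Lon: 149 + 1/60 + 50.08/3600 = 149.0305778
  E → positive

1. 82.148883, -34.275333
2. -40.518383, 146.684068
3. 56.007528, 149.030578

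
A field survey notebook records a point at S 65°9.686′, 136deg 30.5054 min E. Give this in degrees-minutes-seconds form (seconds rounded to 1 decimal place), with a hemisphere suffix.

65°09′41.2″ S, 136°30′30.3″ E

Lat: 9.68600′ → 9′ and 0.68600 × 60 = 41.160″
Longitude: fractional minutes 0.50540 × 60 = 30.324″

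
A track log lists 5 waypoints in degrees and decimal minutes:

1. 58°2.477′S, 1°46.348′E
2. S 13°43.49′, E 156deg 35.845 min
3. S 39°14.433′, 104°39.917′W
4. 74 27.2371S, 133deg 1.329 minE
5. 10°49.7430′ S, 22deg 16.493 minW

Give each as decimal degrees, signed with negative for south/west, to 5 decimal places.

Point 1:
  φ: 58 + 2.477/60 = 58.041283
  S → negative
  Longitude: 46.348′ = 0.772467°; total 1.772467
  E ⇒ keep positive
Point 2:
  Lat: 43.49′ = 0.724833°; total 13.724833
  S ⇒ negate
  λ: 156 + 35.845/60 = 156.597417
  E → positive
Point 3:
  Lat: 14.433′ = 0.240550°; total 39.240550
  S → negative
  λ: 39.917′ = 0.665283°; total 104.665283
  hemisphere W, so the sign is −
Point 4:
  Latitude: 74 + 27.2371/60 = 74.453952
  S → negative
  Longitude: 1.329′ = 0.022150°; total 133.022150
  E → positive
Point 5:
  φ: 10 + 49.743/60 = 10.829050
  hemisphere S, so the sign is −
  Lon: 22 + 16.493/60 = 22.274883
  W ⇒ negate

1. -58.04128, 1.77247
2. -13.72483, 156.59742
3. -39.24055, -104.66528
4. -74.45395, 133.02215
5. -10.82905, -22.27488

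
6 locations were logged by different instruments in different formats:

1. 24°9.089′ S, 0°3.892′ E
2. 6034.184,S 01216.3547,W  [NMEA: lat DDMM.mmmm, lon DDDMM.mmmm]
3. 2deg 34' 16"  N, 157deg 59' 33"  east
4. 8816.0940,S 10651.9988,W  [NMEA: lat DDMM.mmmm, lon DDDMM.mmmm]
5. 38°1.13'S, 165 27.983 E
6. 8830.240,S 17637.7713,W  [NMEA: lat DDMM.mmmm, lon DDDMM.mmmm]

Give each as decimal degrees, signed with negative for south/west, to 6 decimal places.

1. -24.151483, 0.064867
2. -60.569733, -12.272578
3. 2.571111, 157.992500
4. -88.268233, -106.866647
5. -38.018833, 165.466383
6. -88.504000, -176.629522

Point 1:
  φ: 9.089′ = 0.151483°; total 24.1514833
  hemisphere S, so the sign is −
  λ: 0 + 3.892/60 = 0.0648667
  E → positive
Point 2:
  Lat: degrees = first 2 digits = 60, minutes = 34.184; 60 + 34.184/60 = 60.5697333
  S → negative
  λ: split at 3 digits → 012° and 16.3547′; 12 + 16.3547/60 = 12.2725783
  W ⇒ negate
Point 3:
  φ: 2 + 34/60 + 16/3600 = 2.5711111
  N → positive
  Lon: 157 + 59/60 + 33/3600 = 157.9925000
  E ⇒ keep positive
Point 4:
  Lat: degrees = first 2 digits = 88, minutes = 16.094; 88 + 16.094/60 = 88.2682333
  S → negative
  Longitude: degrees = first 3 digits = 106, minutes = 51.9988; 106 + 51.9988/60 = 106.8666467
  W ⇒ negate
Point 5:
  Lat: 1.13′ = 0.018833°; total 38.0188333
  S → negative
  Longitude: 27.983′ = 0.466383°; total 165.4663833
  E ⇒ keep positive
Point 6:
  Latitude: degrees = first 2 digits = 88, minutes = 30.24; 88 + 30.24/60 = 88.5040000
  S → negative
  λ: degrees = first 3 digits = 176, minutes = 37.7713; 176 + 37.7713/60 = 176.6295217
  hemisphere W, so the sign is −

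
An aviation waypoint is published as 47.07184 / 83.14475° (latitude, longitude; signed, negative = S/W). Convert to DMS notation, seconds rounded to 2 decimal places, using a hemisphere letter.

47°04′18.62″ N, 83°08′41.10″ E

φ: whole degrees 47; 4.31040′ → 4′ and 18.6240″
Lon: 0.144750 × 60 = 8.68500′ → 8′, remainder × 60 = 41.1000″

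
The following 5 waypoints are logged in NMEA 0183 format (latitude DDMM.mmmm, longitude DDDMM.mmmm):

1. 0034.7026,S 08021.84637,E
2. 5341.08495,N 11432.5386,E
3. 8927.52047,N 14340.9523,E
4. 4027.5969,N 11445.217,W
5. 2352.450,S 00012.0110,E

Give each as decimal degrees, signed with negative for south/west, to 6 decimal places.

Point 1:
  Lat: degrees = first 2 digits = 0, minutes = 34.7026; 0 + 34.7026/60 = 0.5783767
  hemisphere S, so the sign is −
  Lon: degrees = first 3 digits = 80, minutes = 21.84637; 80 + 21.84637/60 = 80.3641062
  E → positive
Point 2:
  φ: split at 2 digits → 53° and 41.08495′; 53 + 41.08495/60 = 53.6847492
  N ⇒ keep positive
  λ: degrees = first 3 digits = 114, minutes = 32.5386; 114 + 32.5386/60 = 114.5423100
  E → positive
Point 3:
  φ: degrees = first 2 digits = 89, minutes = 27.52047; 89 + 27.52047/60 = 89.4586745
  N ⇒ keep positive
  Lon: degrees = first 3 digits = 143, minutes = 40.9523; 143 + 40.9523/60 = 143.6825383
  E ⇒ keep positive
Point 4:
  Lat: degrees = first 2 digits = 40, minutes = 27.5969; 40 + 27.5969/60 = 40.4599483
  N → positive
  λ: split at 3 digits → 114° and 45.217′; 114 + 45.217/60 = 114.7536167
  W → negative
Point 5:
  Latitude: split at 2 digits → 23° and 52.45′; 23 + 52.45/60 = 23.8741667
  S → negative
  Longitude: degrees = first 3 digits = 0, minutes = 12.011; 0 + 12.011/60 = 0.2001833
  E ⇒ keep positive

1. -0.578377, 80.364106
2. 53.684749, 114.542310
3. 89.458675, 143.682538
4. 40.459948, -114.753617
5. -23.874167, 0.200183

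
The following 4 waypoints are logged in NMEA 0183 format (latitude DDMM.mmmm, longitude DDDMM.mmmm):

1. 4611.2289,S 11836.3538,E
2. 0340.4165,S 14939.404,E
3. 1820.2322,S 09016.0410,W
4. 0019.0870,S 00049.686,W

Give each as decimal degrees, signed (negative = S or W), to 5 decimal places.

Point 1:
  Latitude: split at 2 digits → 46° and 11.2289′; 46 + 11.2289/60 = 46.187148
  S ⇒ negate
  λ: split at 3 digits → 118° and 36.3538′; 118 + 36.3538/60 = 118.605897
  E → positive
Point 2:
  Lat: split at 2 digits → 03° and 40.4165′; 3 + 40.4165/60 = 3.673608
  S ⇒ negate
  Longitude: degrees = first 3 digits = 149, minutes = 39.404; 149 + 39.404/60 = 149.656733
  E → positive
Point 3:
  Lat: split at 2 digits → 18° and 20.2322′; 18 + 20.2322/60 = 18.337203
  S → negative
  λ: split at 3 digits → 090° and 16.041′; 90 + 16.041/60 = 90.267350
  W ⇒ negate
Point 4:
  φ: split at 2 digits → 00° and 19.087′; 0 + 19.087/60 = 0.318117
  S ⇒ negate
  Lon: degrees = first 3 digits = 0, minutes = 49.686; 0 + 49.686/60 = 0.828100
  W → negative

1. -46.18715, 118.60590
2. -3.67361, 149.65673
3. -18.33720, -90.26735
4. -0.31812, -0.82810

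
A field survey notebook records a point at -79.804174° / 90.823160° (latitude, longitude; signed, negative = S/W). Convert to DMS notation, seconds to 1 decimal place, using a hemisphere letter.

79°48′15.0″ S, 90°49′23.4″ E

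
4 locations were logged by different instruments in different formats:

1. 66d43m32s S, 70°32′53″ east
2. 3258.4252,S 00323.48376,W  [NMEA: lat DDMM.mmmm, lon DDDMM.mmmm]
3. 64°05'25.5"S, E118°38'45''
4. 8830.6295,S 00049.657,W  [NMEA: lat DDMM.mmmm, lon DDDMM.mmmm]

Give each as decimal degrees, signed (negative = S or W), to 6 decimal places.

1. -66.725556, 70.548056
2. -32.973753, -3.391396
3. -64.090417, 118.645833
4. -88.510492, -0.827617

Point 1:
  Lat: 66° + 43/60 + 32/3600 = 66 + 0.716667 + 0.008889 = 66.7255556
  hemisphere S, so the sign is −
  Longitude: 32′ + 53″ = 32.88333′; 70 + 32.88333/60 = 70.5480556
  E → positive
Point 2:
  Lat: degrees = first 2 digits = 32, minutes = 58.4252; 32 + 58.4252/60 = 32.9737533
  S → negative
  Longitude: degrees = first 3 digits = 3, minutes = 23.48376; 3 + 23.48376/60 = 3.3913960
  W ⇒ negate
Point 3:
  φ: 5′ + 25.5″ = 5.42500′; 64 + 5.42500/60 = 64.0904167
  hemisphere S, so the sign is −
  Longitude: 118 + 38/60 + 45/3600 = 118.6458333
  E ⇒ keep positive
Point 4:
  Lat: split at 2 digits → 88° and 30.6295′; 88 + 30.6295/60 = 88.5104917
  hemisphere S, so the sign is −
  Longitude: degrees = first 3 digits = 0, minutes = 49.657; 0 + 49.657/60 = 0.8276167
  W → negative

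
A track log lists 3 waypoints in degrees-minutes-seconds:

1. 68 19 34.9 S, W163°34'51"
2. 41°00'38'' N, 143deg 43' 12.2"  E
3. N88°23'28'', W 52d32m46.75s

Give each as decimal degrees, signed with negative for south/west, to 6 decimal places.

1. -68.326361, -163.580833
2. 41.010556, 143.720056
3. 88.391111, -52.546319

Point 1:
  φ: 68 + 19/60 + 34.9/3600 = 68.3263611
  S ⇒ negate
  Lon: 163° + 34/60 + 51/3600 = 163 + 0.566667 + 0.014167 = 163.5808333
  W → negative
Point 2:
  Lat: 41° + 0/60 + 38/3600 = 41 + 0.000000 + 0.010556 = 41.0105556
  N ⇒ keep positive
  Lon: 143 + 43/60 + 12.2/3600 = 143.7200556
  E ⇒ keep positive
Point 3:
  Lat: 88 + 23/60 + 28/3600 = 88.3911111
  N ⇒ keep positive
  Lon: 52° + 32/60 + 46.75/3600 = 52 + 0.533333 + 0.012986 = 52.5463194
  W ⇒ negate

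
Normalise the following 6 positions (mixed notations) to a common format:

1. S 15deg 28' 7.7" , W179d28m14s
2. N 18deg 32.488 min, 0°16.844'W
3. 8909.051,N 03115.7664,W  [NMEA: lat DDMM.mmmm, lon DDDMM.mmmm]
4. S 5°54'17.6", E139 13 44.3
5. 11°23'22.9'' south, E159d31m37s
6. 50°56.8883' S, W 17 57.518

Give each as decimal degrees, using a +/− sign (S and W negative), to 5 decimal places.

Point 1:
  Lat: 15° + 28/60 + 7.7/3600 = 15 + 0.466667 + 0.002139 = 15.468806
  S → negative
  Longitude: 179° + 28/60 + 14/3600 = 179 + 0.466667 + 0.003889 = 179.470556
  W → negative
Point 2:
  Latitude: 18 + 32.488/60 = 18.541467
  N ⇒ keep positive
  Lon: 16.844′ = 0.280733°; total 0.280733
  W → negative
Point 3:
  Lat: degrees = first 2 digits = 89, minutes = 9.051; 89 + 9.051/60 = 89.150850
  N ⇒ keep positive
  λ: split at 3 digits → 031° and 15.7664′; 31 + 15.7664/60 = 31.262773
  hemisphere W, so the sign is −
Point 4:
  Latitude: 5° + 54/60 + 17.6/3600 = 5 + 0.900000 + 0.004889 = 5.904889
  S ⇒ negate
  Longitude: 139° + 13/60 + 44.3/3600 = 139 + 0.216667 + 0.012306 = 139.228972
  E → positive
Point 5:
  φ: 23′ + 22.9″ = 23.38167′; 11 + 23.38167/60 = 11.389694
  S → negative
  Lon: 31′ + 37″ = 31.61667′; 159 + 31.61667/60 = 159.526944
  E ⇒ keep positive
Point 6:
  φ: 50 + 56.8883/60 = 50.948138
  hemisphere S, so the sign is −
  Lon: 17 + 57.518/60 = 17.958633
  W → negative

1. -15.46881, -179.47056
2. 18.54147, -0.28073
3. 89.15085, -31.26277
4. -5.90489, 139.22897
5. -11.38969, 159.52694
6. -50.94814, -17.95863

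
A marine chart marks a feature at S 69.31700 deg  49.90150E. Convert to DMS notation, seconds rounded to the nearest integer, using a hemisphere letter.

69°19′1″ S, 49°54′5″ E

Latitude: 0.317000° → 19.02000′; 0.02000 × 60 = 1.20″
λ: 0.901500 × 60 = 54.09000′ → 54′, remainder × 60 = 5.40″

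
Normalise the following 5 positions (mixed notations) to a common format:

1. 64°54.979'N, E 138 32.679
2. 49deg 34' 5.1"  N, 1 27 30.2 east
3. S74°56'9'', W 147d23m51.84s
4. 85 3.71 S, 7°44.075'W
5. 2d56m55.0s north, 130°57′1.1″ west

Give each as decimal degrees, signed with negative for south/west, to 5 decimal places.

1. 64.91632, 138.54465
2. 49.56808, 1.45839
3. -74.93583, -147.39773
4. -85.06183, -7.73458
5. 2.94861, -130.95031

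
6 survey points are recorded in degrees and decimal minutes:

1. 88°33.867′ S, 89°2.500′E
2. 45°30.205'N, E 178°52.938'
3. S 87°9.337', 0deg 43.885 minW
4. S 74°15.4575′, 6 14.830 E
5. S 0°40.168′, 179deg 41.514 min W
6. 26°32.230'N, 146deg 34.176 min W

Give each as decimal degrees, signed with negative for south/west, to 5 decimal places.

Point 1:
  Latitude: 88 + 33.867/60 = 88.564450
  hemisphere S, so the sign is −
  λ: 2.5′ = 0.041667°; total 89.041667
  E ⇒ keep positive
Point 2:
  Lat: 30.205′ = 0.503417°; total 45.503417
  N → positive
  Lon: 178 + 52.938/60 = 178.882300
  E ⇒ keep positive
Point 3:
  Lat: 9.337′ = 0.155617°; total 87.155617
  S ⇒ negate
  Lon: 43.885′ = 0.731417°; total 0.731417
  W ⇒ negate
Point 4:
  Lat: 74 + 15.4575/60 = 74.257625
  S ⇒ negate
  Longitude: 6 + 14.83/60 = 6.247167
  E ⇒ keep positive
Point 5:
  Lat: 0 + 40.168/60 = 0.669467
  hemisphere S, so the sign is −
  λ: 179 + 41.514/60 = 179.691900
  W ⇒ negate
Point 6:
  Lat: 26 + 32.23/60 = 26.537167
  N ⇒ keep positive
  Longitude: 146 + 34.176/60 = 146.569600
  W ⇒ negate

1. -88.56445, 89.04167
2. 45.50342, 178.88230
3. -87.15562, -0.73142
4. -74.25763, 6.24717
5. -0.66947, -179.69190
6. 26.53717, -146.56960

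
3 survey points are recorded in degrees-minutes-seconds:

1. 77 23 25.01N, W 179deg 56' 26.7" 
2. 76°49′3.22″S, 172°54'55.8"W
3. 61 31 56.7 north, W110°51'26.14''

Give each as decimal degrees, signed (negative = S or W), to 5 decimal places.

1. 77.39028, -179.94075
2. -76.81756, -172.91550
3. 61.53242, -110.85726

Point 1:
  Latitude: 77° + 23/60 + 25.01/3600 = 77 + 0.383333 + 0.006947 = 77.390281
  N ⇒ keep positive
  Lon: 179 + 56/60 + 26.7/3600 = 179.940750
  hemisphere W, so the sign is −
Point 2:
  Latitude: 76° + 49/60 + 3.22/3600 = 76 + 0.816667 + 0.000894 = 76.817561
  S → negative
  Lon: 54′ + 55.8″ = 54.93000′; 172 + 54.93000/60 = 172.915500
  W → negative
Point 3:
  Lat: 31′ + 56.7″ = 31.94500′; 61 + 31.94500/60 = 61.532417
  N → positive
  λ: 51′ + 26.14″ = 51.43567′; 110 + 51.43567/60 = 110.857261
  W ⇒ negate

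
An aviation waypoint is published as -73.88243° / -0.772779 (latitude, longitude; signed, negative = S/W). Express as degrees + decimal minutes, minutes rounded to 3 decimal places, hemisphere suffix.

Latitude is negative → S; |value| = 73.882430
Lat: fractional part 0.882430 → 52.94580 minutes
Longitude is negative → W; |value| = 0.772779
λ: minutes = (0.772779 − 0) × 60 = 46.36674

73° 52.946′ S, 0° 46.367′ W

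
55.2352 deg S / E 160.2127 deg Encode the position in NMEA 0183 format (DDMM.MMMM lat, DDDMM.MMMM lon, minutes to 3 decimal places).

5514.112,S / 16012.762,E

Lat: fractional part 0.235200 → 14.11200 minutes
λ: minutes = (160.212700 − 160) × 60 = 12.76200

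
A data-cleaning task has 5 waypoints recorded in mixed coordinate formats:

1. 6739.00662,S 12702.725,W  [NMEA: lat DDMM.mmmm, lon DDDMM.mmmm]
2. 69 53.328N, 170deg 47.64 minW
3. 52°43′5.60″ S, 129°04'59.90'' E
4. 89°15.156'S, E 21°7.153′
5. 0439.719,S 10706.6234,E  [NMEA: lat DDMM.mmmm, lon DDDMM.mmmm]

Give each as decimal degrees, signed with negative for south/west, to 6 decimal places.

1. -67.650110, -127.045417
2. 69.888800, -170.794000
3. -52.718222, 129.083306
4. -89.252600, 21.119217
5. -4.661983, 107.110390

Point 1:
  φ: degrees = first 2 digits = 67, minutes = 39.00662; 67 + 39.00662/60 = 67.6501103
  hemisphere S, so the sign is −
  λ: degrees = first 3 digits = 127, minutes = 2.725; 127 + 2.725/60 = 127.0454167
  W ⇒ negate
Point 2:
  Latitude: 69 + 53.328/60 = 69.8888000
  N → positive
  Longitude: 47.64′ = 0.794000°; total 170.7940000
  W ⇒ negate
Point 3:
  Lat: 52° + 43/60 + 5.6/3600 = 52 + 0.716667 + 0.001556 = 52.7182222
  S → negative
  Longitude: 4′ + 59.9″ = 4.99833′; 129 + 4.99833/60 = 129.0833056
  E → positive
Point 4:
  Latitude: 15.156′ = 0.252600°; total 89.2526000
  hemisphere S, so the sign is −
  λ: 7.153′ = 0.119217°; total 21.1192167
  E ⇒ keep positive
Point 5:
  Latitude: split at 2 digits → 04° and 39.719′; 4 + 39.719/60 = 4.6619833
  S ⇒ negate
  Lon: degrees = first 3 digits = 107, minutes = 6.6234; 107 + 6.6234/60 = 107.1103900
  E ⇒ keep positive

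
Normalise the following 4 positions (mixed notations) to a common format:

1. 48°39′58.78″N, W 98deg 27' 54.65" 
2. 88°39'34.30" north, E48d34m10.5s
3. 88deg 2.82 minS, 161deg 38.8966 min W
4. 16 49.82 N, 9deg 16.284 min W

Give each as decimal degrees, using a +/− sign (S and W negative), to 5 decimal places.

1. 48.66633, -98.46518
2. 88.65953, 48.56958
3. -88.04700, -161.64828
4. 16.83033, -9.27140

Point 1:
  Latitude: 39′ + 58.78″ = 39.97967′; 48 + 39.97967/60 = 48.666328
  N → positive
  λ: 98 + 27/60 + 54.65/3600 = 98.465181
  hemisphere W, so the sign is −
Point 2:
  φ: 88 + 39/60 + 34.3/3600 = 88.659528
  N ⇒ keep positive
  λ: 48° + 34/60 + 10.5/3600 = 48 + 0.566667 + 0.002917 = 48.569583
  E → positive
Point 3:
  φ: 88 + 2.82/60 = 88.047000
  S → negative
  Lon: 161 + 38.8966/60 = 161.648277
  W ⇒ negate
Point 4:
  Latitude: 49.82′ = 0.830333°; total 16.830333
  N ⇒ keep positive
  λ: 16.284′ = 0.271400°; total 9.271400
  W → negative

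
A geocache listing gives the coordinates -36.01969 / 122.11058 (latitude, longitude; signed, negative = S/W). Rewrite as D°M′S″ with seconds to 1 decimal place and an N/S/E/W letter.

36°01′10.9″ S, 122°06′38.1″ E

Latitude is negative → S; |value| = 36.019690
Lat: 0.019690 × 60 = 1.18140′ → 1′, remainder × 60 = 10.884″
λ: 0.110580° → 6.63480′; 0.63480 × 60 = 38.088″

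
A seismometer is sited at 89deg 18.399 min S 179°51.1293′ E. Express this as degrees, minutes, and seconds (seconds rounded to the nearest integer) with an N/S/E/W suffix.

Latitude: fractional minutes 0.39900 × 60 = 23.94″
Lon: fractional minutes 0.12930 × 60 = 7.76″

89°18′24″ S, 179°51′8″ E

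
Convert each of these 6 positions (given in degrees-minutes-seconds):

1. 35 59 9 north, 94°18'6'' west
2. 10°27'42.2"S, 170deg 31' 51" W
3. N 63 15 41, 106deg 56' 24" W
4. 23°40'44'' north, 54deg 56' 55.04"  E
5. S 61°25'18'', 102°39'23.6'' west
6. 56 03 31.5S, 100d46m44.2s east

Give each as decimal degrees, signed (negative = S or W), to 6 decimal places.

1. 35.985833, -94.301667
2. -10.461722, -170.530833
3. 63.261389, -106.940000
4. 23.678889, 54.948622
5. -61.421667, -102.656556
6. -56.058750, 100.778944

Point 1:
  φ: 35 + 59/60 + 9/3600 = 35.9858333
  N → positive
  λ: 94 + 18/60 + 6/3600 = 94.3016667
  hemisphere W, so the sign is −
Point 2:
  Lat: 10° + 27/60 + 42.2/3600 = 10 + 0.450000 + 0.011722 = 10.4617222
  hemisphere S, so the sign is −
  Lon: 31′ + 51″ = 31.85000′; 170 + 31.85000/60 = 170.5308333
  W ⇒ negate
Point 3:
  Lat: 63° + 15/60 + 41/3600 = 63 + 0.250000 + 0.011389 = 63.2613889
  N ⇒ keep positive
  Lon: 106° + 56/60 + 24/3600 = 106 + 0.933333 + 0.006667 = 106.9400000
  W → negative
Point 4:
  Lat: 40′ + 44″ = 40.73333′; 23 + 40.73333/60 = 23.6788889
  N → positive
  λ: 54° + 56/60 + 55.04/3600 = 54 + 0.933333 + 0.015289 = 54.9486222
  E → positive
Point 5:
  φ: 61° + 25/60 + 18/3600 = 61 + 0.416667 + 0.005000 = 61.4216667
  hemisphere S, so the sign is −
  Lon: 39′ + 23.6″ = 39.39333′; 102 + 39.39333/60 = 102.6565556
  W → negative
Point 6:
  φ: 3′ + 31.5″ = 3.52500′; 56 + 3.52500/60 = 56.0587500
  S → negative
  Lon: 46′ + 44.2″ = 46.73667′; 100 + 46.73667/60 = 100.7789444
  E ⇒ keep positive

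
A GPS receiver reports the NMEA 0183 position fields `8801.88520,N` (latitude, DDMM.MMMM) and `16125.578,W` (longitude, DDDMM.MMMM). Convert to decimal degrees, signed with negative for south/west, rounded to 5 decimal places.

Latitude: degrees = first 2 digits = 88, minutes = 1.8852; 88 + 1.8852/60 = 88.031420
N → positive
Lon: split at 3 digits → 161° and 25.578′; 161 + 25.578/60 = 161.426300
W → negative

88.03142, -161.42630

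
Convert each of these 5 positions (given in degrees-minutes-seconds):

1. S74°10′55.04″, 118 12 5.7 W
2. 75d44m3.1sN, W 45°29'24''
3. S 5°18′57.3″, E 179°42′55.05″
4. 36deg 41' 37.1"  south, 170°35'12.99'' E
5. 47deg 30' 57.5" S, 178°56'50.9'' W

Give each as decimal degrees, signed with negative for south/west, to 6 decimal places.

1. -74.181956, -118.201583
2. 75.734194, -45.490000
3. -5.315917, 179.715292
4. -36.693639, 170.586942
5. -47.515972, -178.947472

Point 1:
  φ: 74° + 10/60 + 55.04/3600 = 74 + 0.166667 + 0.015289 = 74.1819556
  S ⇒ negate
  Lon: 118° + 12/60 + 5.7/3600 = 118 + 0.200000 + 0.001583 = 118.2015833
  W ⇒ negate
Point 2:
  Latitude: 75° + 44/60 + 3.1/3600 = 75 + 0.733333 + 0.000861 = 75.7341944
  N → positive
  Longitude: 45° + 29/60 + 24/3600 = 45 + 0.483333 + 0.006667 = 45.4900000
  hemisphere W, so the sign is −
Point 3:
  Latitude: 5° + 18/60 + 57.3/3600 = 5 + 0.300000 + 0.015917 = 5.3159167
  S ⇒ negate
  λ: 42′ + 55.05″ = 42.91750′; 179 + 42.91750/60 = 179.7152917
  E ⇒ keep positive
Point 4:
  Lat: 36 + 41/60 + 37.1/3600 = 36.6936389
  S → negative
  Lon: 35′ + 12.99″ = 35.21650′; 170 + 35.21650/60 = 170.5869417
  E → positive
Point 5:
  Latitude: 47 + 30/60 + 57.5/3600 = 47.5159722
  S → negative
  Lon: 178 + 56/60 + 50.9/3600 = 178.9474722
  hemisphere W, so the sign is −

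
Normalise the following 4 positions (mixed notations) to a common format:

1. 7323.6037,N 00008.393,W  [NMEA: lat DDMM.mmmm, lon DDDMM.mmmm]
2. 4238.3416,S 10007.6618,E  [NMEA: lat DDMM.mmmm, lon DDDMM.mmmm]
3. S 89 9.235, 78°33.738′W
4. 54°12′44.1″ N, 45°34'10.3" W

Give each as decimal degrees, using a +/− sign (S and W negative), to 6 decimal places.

Point 1:
  Lat: degrees = first 2 digits = 73, minutes = 23.6037; 73 + 23.6037/60 = 73.3933950
  N ⇒ keep positive
  Longitude: split at 3 digits → 000° and 8.393′; 0 + 8.393/60 = 0.1398833
  W ⇒ negate
Point 2:
  Lat: split at 2 digits → 42° and 38.3416′; 42 + 38.3416/60 = 42.6390267
  hemisphere S, so the sign is −
  λ: split at 3 digits → 100° and 7.6618′; 100 + 7.6618/60 = 100.1276967
  E ⇒ keep positive
Point 3:
  Latitude: 9.235′ = 0.153917°; total 89.1539167
  S ⇒ negate
  Lon: 33.738′ = 0.562300°; total 78.5623000
  W ⇒ negate
Point 4:
  Lat: 54° + 12/60 + 44.1/3600 = 54 + 0.200000 + 0.012250 = 54.2122500
  N ⇒ keep positive
  Lon: 45 + 34/60 + 10.3/3600 = 45.5695278
  W ⇒ negate

1. 73.393395, -0.139883
2. -42.639027, 100.127697
3. -89.153917, -78.562300
4. 54.212250, -45.569528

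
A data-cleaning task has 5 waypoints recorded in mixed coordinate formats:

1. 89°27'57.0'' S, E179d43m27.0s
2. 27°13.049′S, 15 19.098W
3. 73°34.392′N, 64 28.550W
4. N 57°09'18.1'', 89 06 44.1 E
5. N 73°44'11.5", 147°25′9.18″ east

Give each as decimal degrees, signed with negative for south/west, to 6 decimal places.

1. -89.465833, 179.724167
2. -27.217483, -15.318300
3. 73.573200, -64.475833
4. 57.155028, 89.112250
5. 73.736528, 147.419217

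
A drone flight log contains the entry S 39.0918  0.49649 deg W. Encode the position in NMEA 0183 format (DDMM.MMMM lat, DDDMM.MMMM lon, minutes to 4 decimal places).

Latitude: minutes = (39.091800 − 39) × 60 = 5.508000
Lon: minutes = (0.496490 − 0) × 60 = 29.789400

3905.5080,S / 00029.7894,W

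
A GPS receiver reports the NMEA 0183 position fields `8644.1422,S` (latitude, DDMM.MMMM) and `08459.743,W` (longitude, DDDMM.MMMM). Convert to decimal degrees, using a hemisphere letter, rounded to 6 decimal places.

Lat: degrees = first 2 digits = 86, minutes = 44.1422; 86 + 44.1422/60 = 86.7357033
Lon: split at 3 digits → 084° and 59.743′; 84 + 59.743/60 = 84.9957167

86.735703° S, 84.995717° W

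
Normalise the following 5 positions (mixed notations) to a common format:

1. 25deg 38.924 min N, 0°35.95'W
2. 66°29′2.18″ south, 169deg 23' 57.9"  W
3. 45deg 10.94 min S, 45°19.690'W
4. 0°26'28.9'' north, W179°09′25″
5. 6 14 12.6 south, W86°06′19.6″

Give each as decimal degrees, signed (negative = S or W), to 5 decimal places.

1. 25.64873, -0.59917
2. -66.48394, -169.39942
3. -45.18233, -45.32817
4. 0.44136, -179.15694
5. -6.23683, -86.10544

Point 1:
  Latitude: 38.924′ = 0.648733°; total 25.648733
  N → positive
  Longitude: 0 + 35.95/60 = 0.599167
  W ⇒ negate
Point 2:
  Latitude: 29′ + 2.18″ = 29.03633′; 66 + 29.03633/60 = 66.483939
  S ⇒ negate
  Lon: 169° + 23/60 + 57.9/3600 = 169 + 0.383333 + 0.016083 = 169.399417
  W → negative
Point 3:
  φ: 10.94′ = 0.182333°; total 45.182333
  hemisphere S, so the sign is −
  λ: 19.69′ = 0.328167°; total 45.328167
  hemisphere W, so the sign is −
Point 4:
  Lat: 26′ + 28.9″ = 26.48167′; 0 + 26.48167/60 = 0.441361
  N → positive
  Lon: 9′ + 25″ = 9.41667′; 179 + 9.41667/60 = 179.156944
  W ⇒ negate
Point 5:
  Lat: 14′ + 12.6″ = 14.21000′; 6 + 14.21000/60 = 6.236833
  hemisphere S, so the sign is −
  Longitude: 86° + 6/60 + 19.6/3600 = 86 + 0.100000 + 0.005444 = 86.105444
  hemisphere W, so the sign is −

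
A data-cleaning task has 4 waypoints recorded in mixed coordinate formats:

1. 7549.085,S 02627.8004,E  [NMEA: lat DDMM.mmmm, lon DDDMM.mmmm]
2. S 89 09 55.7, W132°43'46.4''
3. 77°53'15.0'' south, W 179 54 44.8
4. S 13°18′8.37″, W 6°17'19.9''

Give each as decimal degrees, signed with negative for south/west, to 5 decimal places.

Point 1:
  Latitude: split at 2 digits → 75° and 49.085′; 75 + 49.085/60 = 75.818083
  S ⇒ negate
  Longitude: split at 3 digits → 026° and 27.8004′; 26 + 27.8004/60 = 26.463340
  E ⇒ keep positive
Point 2:
  Latitude: 9′ + 55.7″ = 9.92833′; 89 + 9.92833/60 = 89.165472
  S → negative
  Lon: 132° + 43/60 + 46.4/3600 = 132 + 0.716667 + 0.012889 = 132.729556
  W ⇒ negate
Point 3:
  Lat: 53′ + 15″ = 53.25000′; 77 + 53.25000/60 = 77.887500
  S ⇒ negate
  Longitude: 179° + 54/60 + 44.8/3600 = 179 + 0.900000 + 0.012444 = 179.912444
  W → negative
Point 4:
  φ: 13° + 18/60 + 8.37/3600 = 13 + 0.300000 + 0.002325 = 13.302325
  S ⇒ negate
  Lon: 17′ + 19.9″ = 17.33167′; 6 + 17.33167/60 = 6.288861
  W → negative

1. -75.81808, 26.46334
2. -89.16547, -132.72956
3. -77.88750, -179.91244
4. -13.30233, -6.28886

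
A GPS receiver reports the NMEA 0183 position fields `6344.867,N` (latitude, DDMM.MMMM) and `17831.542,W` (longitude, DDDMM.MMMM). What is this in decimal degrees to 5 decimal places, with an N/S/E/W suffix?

63.74778° N, 178.52570° W

φ: split at 2 digits → 63° and 44.867′; 63 + 44.867/60 = 63.747783
Longitude: split at 3 digits → 178° and 31.542′; 178 + 31.542/60 = 178.525700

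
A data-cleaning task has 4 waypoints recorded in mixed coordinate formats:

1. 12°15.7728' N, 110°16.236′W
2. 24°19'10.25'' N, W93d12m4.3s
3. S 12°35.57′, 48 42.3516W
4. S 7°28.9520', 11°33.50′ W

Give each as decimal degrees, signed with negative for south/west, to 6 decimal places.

Point 1:
  Lat: 12 + 15.7728/60 = 12.2628800
  N → positive
  Lon: 16.236′ = 0.270600°; total 110.2706000
  hemisphere W, so the sign is −
Point 2:
  φ: 24 + 19/60 + 10.25/3600 = 24.3195139
  N ⇒ keep positive
  λ: 93 + 12/60 + 4.3/3600 = 93.2011944
  W ⇒ negate
Point 3:
  Lat: 35.57′ = 0.592833°; total 12.5928333
  hemisphere S, so the sign is −
  Longitude: 48 + 42.3516/60 = 48.7058600
  hemisphere W, so the sign is −
Point 4:
  φ: 28.952′ = 0.482533°; total 7.4825333
  S → negative
  Lon: 11 + 33.5/60 = 11.5583333
  hemisphere W, so the sign is −

1. 12.262880, -110.270600
2. 24.319514, -93.201194
3. -12.592833, -48.705860
4. -7.482533, -11.558333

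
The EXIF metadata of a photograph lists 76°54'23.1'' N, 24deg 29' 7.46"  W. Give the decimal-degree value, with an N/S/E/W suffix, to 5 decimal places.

76.90642° N, 24.48541° W

Latitude: 54′ + 23.1″ = 54.38500′; 76 + 54.38500/60 = 76.906417
λ: 24 + 29/60 + 7.46/3600 = 24.485406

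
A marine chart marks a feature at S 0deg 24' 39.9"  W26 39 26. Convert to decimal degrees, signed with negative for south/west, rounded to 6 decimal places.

-0.411083, -26.657222

Latitude: 24′ + 39.9″ = 24.66500′; 0 + 24.66500/60 = 0.4110833
S ⇒ negate
Lon: 39′ + 26″ = 39.43333′; 26 + 39.43333/60 = 26.6572222
hemisphere W, so the sign is −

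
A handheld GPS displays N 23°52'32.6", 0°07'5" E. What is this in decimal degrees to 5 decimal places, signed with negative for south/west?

Latitude: 52′ + 32.6″ = 52.54333′; 23 + 52.54333/60 = 23.875722
N ⇒ keep positive
Lon: 0 + 7/60 + 5/3600 = 0.118056
E → positive

23.87572, 0.11806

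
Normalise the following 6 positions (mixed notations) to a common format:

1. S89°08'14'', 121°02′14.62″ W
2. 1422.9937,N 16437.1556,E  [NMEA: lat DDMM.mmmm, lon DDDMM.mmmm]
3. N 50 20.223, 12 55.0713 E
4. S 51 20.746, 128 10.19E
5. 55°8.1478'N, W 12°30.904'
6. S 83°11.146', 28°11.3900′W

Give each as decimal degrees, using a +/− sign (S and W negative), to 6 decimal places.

Point 1:
  Latitude: 89° + 8/60 + 14/3600 = 89 + 0.133333 + 0.003889 = 89.1372222
  S → negative
  λ: 121° + 2/60 + 14.62/3600 = 121 + 0.033333 + 0.004061 = 121.0373944
  W → negative
Point 2:
  Lat: degrees = first 2 digits = 14, minutes = 22.9937; 14 + 22.9937/60 = 14.3832283
  N → positive
  λ: split at 3 digits → 164° and 37.1556′; 164 + 37.1556/60 = 164.6192600
  E → positive
Point 3:
  Latitude: 50 + 20.223/60 = 50.3370500
  N → positive
  λ: 55.0713′ = 0.917855°; total 12.9178550
  E → positive
Point 4:
  Lat: 51 + 20.746/60 = 51.3457667
  S → negative
  Lon: 128 + 10.19/60 = 128.1698333
  E ⇒ keep positive
Point 5:
  Latitude: 8.1478′ = 0.135797°; total 55.1357967
  N → positive
  Longitude: 30.904′ = 0.515067°; total 12.5150667
  hemisphere W, so the sign is −
Point 6:
  Latitude: 11.146′ = 0.185767°; total 83.1857667
  S ⇒ negate
  λ: 11.39′ = 0.189833°; total 28.1898333
  hemisphere W, so the sign is −

1. -89.137222, -121.037394
2. 14.383228, 164.619260
3. 50.337050, 12.917855
4. -51.345767, 128.169833
5. 55.135797, -12.515067
6. -83.185767, -28.189833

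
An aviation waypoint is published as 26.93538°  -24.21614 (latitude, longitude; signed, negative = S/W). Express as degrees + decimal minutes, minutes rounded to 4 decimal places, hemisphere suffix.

φ: fractional part 0.935380 → 56.122800 minutes
Longitude is negative → W; |value| = 24.216140
Lon: fractional part 0.216140 → 12.968400 minutes

26° 56.1228′ N, 24° 12.9684′ W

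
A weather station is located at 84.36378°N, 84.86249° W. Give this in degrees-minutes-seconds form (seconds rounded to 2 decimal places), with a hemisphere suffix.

84°21′49.61″ N, 84°51′44.96″ W

φ: whole degrees 84; 21.82680′ → 21′ and 49.6080″
Longitude: 0.862490 × 60 = 51.74940′ → 51′, remainder × 60 = 44.9640″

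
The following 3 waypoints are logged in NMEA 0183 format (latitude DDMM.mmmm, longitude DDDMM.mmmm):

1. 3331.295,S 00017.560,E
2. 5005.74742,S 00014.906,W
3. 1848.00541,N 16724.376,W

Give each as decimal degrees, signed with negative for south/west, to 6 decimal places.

1. -33.521583, 0.292667
2. -50.095790, -0.248433
3. 18.800090, -167.406267

Point 1:
  φ: split at 2 digits → 33° and 31.295′; 33 + 31.295/60 = 33.5215833
  S ⇒ negate
  λ: split at 3 digits → 000° and 17.56′; 0 + 17.56/60 = 0.2926667
  E ⇒ keep positive
Point 2:
  φ: degrees = first 2 digits = 50, minutes = 5.74742; 50 + 5.74742/60 = 50.0957903
  S ⇒ negate
  λ: split at 3 digits → 000° and 14.906′; 0 + 14.906/60 = 0.2484333
  W → negative
Point 3:
  Latitude: split at 2 digits → 18° and 48.00541′; 18 + 48.00541/60 = 18.8000902
  N → positive
  Longitude: split at 3 digits → 167° and 24.376′; 167 + 24.376/60 = 167.4062667
  hemisphere W, so the sign is −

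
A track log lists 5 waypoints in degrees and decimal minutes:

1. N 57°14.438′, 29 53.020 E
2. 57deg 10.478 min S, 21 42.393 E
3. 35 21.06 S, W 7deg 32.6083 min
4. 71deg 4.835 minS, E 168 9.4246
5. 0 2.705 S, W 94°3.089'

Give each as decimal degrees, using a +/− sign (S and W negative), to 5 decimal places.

1. 57.24063, 29.88367
2. -57.17463, 21.70655
3. -35.35100, -7.54347
4. -71.08058, 168.15708
5. -0.04508, -94.05148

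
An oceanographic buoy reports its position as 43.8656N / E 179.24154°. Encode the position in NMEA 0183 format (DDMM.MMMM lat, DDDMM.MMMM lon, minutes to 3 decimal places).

4351.936,N / 17914.492,E

Lat: 43° + 0.865600 × 60 = 43° 51.93600′
λ: fractional part 0.241540 → 14.49240 minutes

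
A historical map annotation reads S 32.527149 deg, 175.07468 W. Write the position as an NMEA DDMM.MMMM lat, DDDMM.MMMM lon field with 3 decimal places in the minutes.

3231.629,S / 17504.481,W

Lat: 32° + 0.527149 × 60 = 32° 31.62894′
Lon: minutes = (175.074680 − 175) × 60 = 4.48080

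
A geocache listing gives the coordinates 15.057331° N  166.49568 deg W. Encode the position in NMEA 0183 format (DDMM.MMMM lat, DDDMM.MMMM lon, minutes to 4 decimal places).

Lat: fractional part 0.057331 → 3.439860 minutes
Longitude: 166° + 0.495680 × 60 = 166° 29.740800′

1503.4399,N / 16629.7408,W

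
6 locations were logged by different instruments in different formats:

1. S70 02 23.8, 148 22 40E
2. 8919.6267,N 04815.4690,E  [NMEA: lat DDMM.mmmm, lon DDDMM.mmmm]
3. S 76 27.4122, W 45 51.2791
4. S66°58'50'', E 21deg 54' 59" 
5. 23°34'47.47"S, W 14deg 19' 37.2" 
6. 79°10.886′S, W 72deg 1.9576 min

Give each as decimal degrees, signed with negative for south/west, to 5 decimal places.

1. -70.03994, 148.37778
2. 89.32711, 48.25782
3. -76.45687, -45.85465
4. -66.98056, 21.91639
5. -23.57985, -14.32700
6. -79.18143, -72.03263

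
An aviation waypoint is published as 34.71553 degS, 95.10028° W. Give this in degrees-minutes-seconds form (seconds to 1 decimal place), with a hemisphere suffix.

34°42′55.9″ S, 95°06′1.0″ W

φ: 0.715530 × 60 = 42.93180′ → 42′, remainder × 60 = 55.908″
Longitude: 0.100280° → 6.01680′; 0.01680 × 60 = 1.008″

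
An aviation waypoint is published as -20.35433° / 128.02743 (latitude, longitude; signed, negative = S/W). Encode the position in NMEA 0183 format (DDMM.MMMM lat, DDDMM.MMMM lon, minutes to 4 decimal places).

2021.2598,S / 12801.6458,E

Latitude is negative → S; |value| = 20.354330
φ: minutes = (20.354330 − 20) × 60 = 21.259800
Lon: fractional part 0.027430 → 1.645800 minutes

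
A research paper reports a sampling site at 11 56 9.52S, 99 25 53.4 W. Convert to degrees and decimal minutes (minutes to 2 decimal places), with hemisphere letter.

Latitude: seconds/60 = 0.15867; minutes = 56 + 0.15867 = 56.1587
Longitude: seconds/60 = 0.89000; minutes = 25 + 0.89000 = 25.8900

11° 56.16′ S, 99° 25.89′ W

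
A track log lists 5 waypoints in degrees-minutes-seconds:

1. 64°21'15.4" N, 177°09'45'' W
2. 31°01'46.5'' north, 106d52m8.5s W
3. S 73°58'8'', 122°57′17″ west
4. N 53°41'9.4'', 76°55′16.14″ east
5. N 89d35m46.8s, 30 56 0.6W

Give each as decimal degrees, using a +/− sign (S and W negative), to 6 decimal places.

1. 64.354278, -177.162500
2. 31.029583, -106.869028
3. -73.968889, -122.954722
4. 53.685944, 76.921150
5. 89.596333, -30.933500

Point 1:
  φ: 64 + 21/60 + 15.4/3600 = 64.3542778
  N ⇒ keep positive
  Lon: 177° + 9/60 + 45/3600 = 177 + 0.150000 + 0.012500 = 177.1625000
  W ⇒ negate
Point 2:
  Lat: 1′ + 46.5″ = 1.77500′; 31 + 1.77500/60 = 31.0295833
  N → positive
  Lon: 52′ + 8.5″ = 52.14167′; 106 + 52.14167/60 = 106.8690278
  W → negative
Point 3:
  φ: 58′ + 8″ = 58.13333′; 73 + 58.13333/60 = 73.9688889
  S → negative
  λ: 57′ + 17″ = 57.28333′; 122 + 57.28333/60 = 122.9547222
  W ⇒ negate
Point 4:
  Lat: 41′ + 9.4″ = 41.15667′; 53 + 41.15667/60 = 53.6859444
  N ⇒ keep positive
  Longitude: 76° + 55/60 + 16.14/3600 = 76 + 0.916667 + 0.004483 = 76.9211500
  E ⇒ keep positive
Point 5:
  φ: 89 + 35/60 + 46.8/3600 = 89.5963333
  N ⇒ keep positive
  Lon: 56′ + 0.6″ = 56.01000′; 30 + 56.01000/60 = 30.9335000
  W ⇒ negate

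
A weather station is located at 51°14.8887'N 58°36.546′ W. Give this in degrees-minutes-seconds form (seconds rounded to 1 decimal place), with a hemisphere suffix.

51°14′53.3″ N, 58°36′32.8″ W

φ: 14.88870′ → 14′ and 0.88870 × 60 = 53.322″
Lon: 36.54600′ → 36′ and 0.54600 × 60 = 32.760″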